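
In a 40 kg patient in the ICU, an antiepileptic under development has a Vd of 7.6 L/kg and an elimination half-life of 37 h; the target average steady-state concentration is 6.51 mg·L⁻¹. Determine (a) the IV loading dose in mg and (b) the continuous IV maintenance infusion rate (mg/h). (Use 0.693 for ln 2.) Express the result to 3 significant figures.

Total Vd = 7.6 × 40 = 304.0 L
LD = Vd × C = 304.0 × 6.51 = 1979 mg
CL = 0.693 × Vd / t½ = 0.693 × 304.0 / 37 = 5.694 L/h
Infusion rate = CL × Css = 5.694 × 6.51 = 37.07 mg/h

(a) 1980 mg; (b) 37.1 mg/h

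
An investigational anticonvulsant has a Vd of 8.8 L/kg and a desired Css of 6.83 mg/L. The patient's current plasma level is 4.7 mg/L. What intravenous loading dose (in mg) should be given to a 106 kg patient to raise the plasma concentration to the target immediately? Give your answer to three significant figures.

1990 mg

Total Vd = 8.8 × 106 = 932.8 L
Concentration deficit ΔC = 6.83 − 4.7 = 2.130 mg/L
LD = Vd × ΔC = 932.8 × 2.130 = 1987 mg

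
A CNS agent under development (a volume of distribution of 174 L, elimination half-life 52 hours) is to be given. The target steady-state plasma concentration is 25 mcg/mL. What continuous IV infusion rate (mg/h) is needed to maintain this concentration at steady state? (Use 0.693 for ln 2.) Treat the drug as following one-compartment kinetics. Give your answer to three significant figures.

CL = 0.693 × Vd / t½ = 0.693 × 174.0 / 52 = 2.319 L/h
Infusion rate = CL × Css = 2.319 × 25 = 57.98 mg/h

58.0 mg/h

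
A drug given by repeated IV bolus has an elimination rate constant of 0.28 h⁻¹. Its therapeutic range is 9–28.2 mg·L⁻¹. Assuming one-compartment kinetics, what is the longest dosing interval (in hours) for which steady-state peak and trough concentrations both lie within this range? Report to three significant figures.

4.08 h

Between IV bolus doses, concentration decays as C = C₀·e^(−kτ), so C_peak/C_trough = e^(kτ).
τ_max = ln(C_peak/C_trough) / k = ln(28.2/9) / 0.2800 = 1.142 / 0.2800 = 4.079 h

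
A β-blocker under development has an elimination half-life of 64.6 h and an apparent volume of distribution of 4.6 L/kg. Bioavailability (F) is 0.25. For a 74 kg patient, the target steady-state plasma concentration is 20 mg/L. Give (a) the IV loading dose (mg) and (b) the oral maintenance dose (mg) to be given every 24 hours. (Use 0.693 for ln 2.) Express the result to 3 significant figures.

(a) 6810 mg; (b) 7010 mg

Vd(total) = 74 kg × 4.6 L/kg = 340.4 L
LD = Vd × C = 340.4 × 20 = 6808 mg
CL = 0.693 × Vd / t½ = 0.693 × 340.4 / 64.6 = 3.652 L/h
D = CL × Css × τ / F = 3.652 × 20 × 24 / 0.25 = 7012 mg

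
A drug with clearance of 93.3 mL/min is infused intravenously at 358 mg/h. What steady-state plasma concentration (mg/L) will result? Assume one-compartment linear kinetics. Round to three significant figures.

CL = 93.3 mL/min × 60/1000 = 5.598 L/h
Css = rate / CL = 358 / 5.598 = 63.95 mg/L

64.0 mg/L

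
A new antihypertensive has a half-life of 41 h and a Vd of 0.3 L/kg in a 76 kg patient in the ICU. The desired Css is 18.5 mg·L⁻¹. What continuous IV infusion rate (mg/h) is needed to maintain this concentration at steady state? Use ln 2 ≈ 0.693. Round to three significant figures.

Total Vd = 0.3 × 76 = 22.80 L
k = 0.693/41 = 0.01690 h⁻¹, so CL = k·Vd = 0.01690 × 22.80 = 0.3853 L/h
Infusion rate = CL × Css = 0.3853 × 18.5 = 7.128 mg/h

7.13 mg/h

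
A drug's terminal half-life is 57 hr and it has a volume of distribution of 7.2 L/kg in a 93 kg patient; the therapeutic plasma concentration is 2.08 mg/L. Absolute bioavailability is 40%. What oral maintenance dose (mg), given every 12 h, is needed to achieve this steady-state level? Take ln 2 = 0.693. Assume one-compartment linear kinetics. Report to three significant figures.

508 mg

Vd(total) = 93 kg × 7.2 L/kg = 669.6 L
CL = ln 2 · Vd / t½ = 0.693 × 669.6 / 57 = 8.141 L/h
D = CL × Css × τ / F = 8.141 × 2.08 × 12 / 0.4 = 508.0 mg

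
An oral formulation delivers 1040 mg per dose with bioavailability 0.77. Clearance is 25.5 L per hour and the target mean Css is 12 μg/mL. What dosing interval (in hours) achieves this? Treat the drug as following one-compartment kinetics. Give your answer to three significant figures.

F·D/τ = CL·Css → τ = F·D / (CL·Css).
τ = 0.77 × 1040 / (25.5 × 12) = 2.617 h

2.62 h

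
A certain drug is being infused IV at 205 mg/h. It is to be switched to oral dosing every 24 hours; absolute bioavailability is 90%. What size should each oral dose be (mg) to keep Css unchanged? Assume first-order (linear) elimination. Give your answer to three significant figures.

To maintain the same Css, the systemic dosing rate must be unchanged: F·D/τ = infusion rate.
D = rate × τ / F = 205 × 24 / 0.9 = 5467 mg

5470 mg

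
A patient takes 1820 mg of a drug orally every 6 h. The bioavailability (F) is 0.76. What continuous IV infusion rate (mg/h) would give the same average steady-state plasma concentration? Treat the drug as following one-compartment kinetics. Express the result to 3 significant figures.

Equivalent systemic input: infusion rate = F·D/τ.
Rate = 0.76 × 1820 / 6 = 230.5 mg/h

231 mg/h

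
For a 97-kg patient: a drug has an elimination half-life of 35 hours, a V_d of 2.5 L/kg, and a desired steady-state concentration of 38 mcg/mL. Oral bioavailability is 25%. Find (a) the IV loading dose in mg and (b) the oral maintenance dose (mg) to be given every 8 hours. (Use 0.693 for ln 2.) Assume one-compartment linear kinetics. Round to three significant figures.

(a) 9220 mg; (b) 5840 mg

Vd = 2.5 L/kg × 97 kg = 242.5 L
LD = Vd × C = 242.5 × 38 = 9215 mg
CL = 0.693 × Vd / t½ = 0.693 × 242.5 / 35 = 4.802 L/h
D = CL × Css × τ / F = 4.802 × 38 × 8 / 0.25 = 5839 mg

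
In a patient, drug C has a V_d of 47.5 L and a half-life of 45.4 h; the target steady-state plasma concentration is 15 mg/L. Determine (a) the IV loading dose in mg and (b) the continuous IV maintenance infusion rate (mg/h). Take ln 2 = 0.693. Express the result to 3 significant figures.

LD = Vd × C = 47.50 × 15 = 712.5 mg
CL = 0.693 × Vd / t½ = 0.693 × 47.50 / 45.4 = 0.7251 L/h
Infusion rate = CL × Css = 0.7251 × 15 = 10.88 mg/h

(a) 713 mg; (b) 10.9 mg/h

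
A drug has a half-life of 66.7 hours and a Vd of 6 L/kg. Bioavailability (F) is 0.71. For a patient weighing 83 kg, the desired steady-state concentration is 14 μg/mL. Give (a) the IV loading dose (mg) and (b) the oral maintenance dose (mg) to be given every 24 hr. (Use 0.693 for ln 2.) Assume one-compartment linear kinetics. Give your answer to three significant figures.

(a) 6970 mg; (b) 2450 mg

Vd = 6 L/kg × 83 kg = 498.0 L
LD = Vd × C = 498.0 × 14 = 6972 mg
CL = 0.693 × Vd / t½ = 0.693 × 498.0 / 66.7 = 5.174 L/h
D = CL × Css × τ / F = 5.174 × 14 × 24 / 0.71 = 2449 mg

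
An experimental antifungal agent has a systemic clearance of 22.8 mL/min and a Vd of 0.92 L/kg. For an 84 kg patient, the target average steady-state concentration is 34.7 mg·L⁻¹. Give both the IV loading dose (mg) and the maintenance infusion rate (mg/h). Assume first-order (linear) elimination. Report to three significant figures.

(a) 2680 mg; (b) 47.5 mg/h

Vd = 0.92 L/kg × 84 kg = 77.28 L
Loading dose = Vd × C = 77.28 × 34.7 = 2682 mg
CL = 22.8 mL/min × 60/1000 = 1.368 L/h
Maintenance: replace elimination → rate = CL × Css = 1.368 × 34.7 = 47.47 mg/h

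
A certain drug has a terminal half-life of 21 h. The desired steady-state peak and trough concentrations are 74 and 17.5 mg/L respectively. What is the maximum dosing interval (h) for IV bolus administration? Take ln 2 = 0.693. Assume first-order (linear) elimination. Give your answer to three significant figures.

k = 0.693 / t½ = 0.693 / 21 = 0.03300 h⁻¹
Between IV bolus doses, concentration decays as C = C₀·e^(−kτ), so C_peak/C_trough = e^(kτ).
τ_max = ln(C_peak/C_trough) / k = ln(74/17.5) / 0.03300 = 1.442 / 0.03300 = 43.70 h

43.7 h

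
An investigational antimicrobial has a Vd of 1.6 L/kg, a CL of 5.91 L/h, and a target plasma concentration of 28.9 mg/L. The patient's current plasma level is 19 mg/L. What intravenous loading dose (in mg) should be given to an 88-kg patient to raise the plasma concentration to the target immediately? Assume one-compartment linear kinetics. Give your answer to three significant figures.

1390 mg

Vd = 1.6 L/kg × 88 kg = 140.8 L
Concentration deficit ΔC = 28.9 − 19 = 9.900 mg/L
LD = Vd × ΔC = 140.8 × 9.900 = 1394 mg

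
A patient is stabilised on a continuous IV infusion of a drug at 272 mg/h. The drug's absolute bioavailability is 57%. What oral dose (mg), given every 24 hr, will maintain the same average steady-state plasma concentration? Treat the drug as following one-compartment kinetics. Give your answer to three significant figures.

11500 mg

To maintain the same Css, the systemic dosing rate must be unchanged: F·D/τ = infusion rate.
D = rate × τ / F = 272 × 24 / 0.57 = 11450 mg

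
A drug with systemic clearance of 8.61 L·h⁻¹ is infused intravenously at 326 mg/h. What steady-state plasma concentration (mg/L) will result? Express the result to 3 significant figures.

Css = rate / CL = 326 / 8.610 = 37.86 mg/L

37.9 mg/L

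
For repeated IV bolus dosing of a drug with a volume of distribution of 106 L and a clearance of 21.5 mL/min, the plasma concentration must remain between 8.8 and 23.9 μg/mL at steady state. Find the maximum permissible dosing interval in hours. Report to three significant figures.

82.1 h

CL = 21.5 mL/min × 60/1000 = 1.290 L/h
k = CL / Vd = 1.290 / 106.0 = 0.01217 h⁻¹
Between IV bolus doses, concentration decays as C = C₀·e^(−kτ), so C_peak/C_trough = e^(kτ).
τ_max = ln(C_peak/C_trough) / k = ln(23.9/8.8) / 0.01217 = 0.9991 / 0.01217 = 82.10 h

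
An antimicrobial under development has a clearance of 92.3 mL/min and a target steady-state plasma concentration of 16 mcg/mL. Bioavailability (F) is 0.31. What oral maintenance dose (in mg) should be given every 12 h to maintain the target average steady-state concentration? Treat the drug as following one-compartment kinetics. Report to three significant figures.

3430 mg

Convert clearance: 92.3 mL/min × 60 min/h ÷ 1000 mL/L = 5.538 L/h
D = CL × Css × τ / F = 5.538 × 16 × 12 / 0.31 = 3430 mg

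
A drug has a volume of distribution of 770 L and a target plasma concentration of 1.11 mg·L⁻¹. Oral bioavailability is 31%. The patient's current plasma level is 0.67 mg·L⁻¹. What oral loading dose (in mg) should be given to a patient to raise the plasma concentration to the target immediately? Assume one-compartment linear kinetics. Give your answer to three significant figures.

Concentration deficit ΔC = 1.11 − 0.67 = 0.4400 mg/L
LD = Vd × ΔC / F = 770.0 × 0.4400 / 0.31 = 1093 mg

1090 mg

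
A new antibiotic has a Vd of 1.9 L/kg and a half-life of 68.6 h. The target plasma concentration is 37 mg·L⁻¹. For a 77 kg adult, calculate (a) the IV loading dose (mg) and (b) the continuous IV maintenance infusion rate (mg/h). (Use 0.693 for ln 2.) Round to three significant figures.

(a) 5410 mg; (b) 54.7 mg/h

Vd = 1.9 L/kg × 77 kg = 146.3 L
LD = Vd × C = 146.3 × 37 = 5413 mg
CL = 0.693 × Vd / t½ = 0.693 × 146.3 / 68.6 = 1.478 L/h
Infusion rate = CL × Css = 1.478 × 37 = 54.69 mg/h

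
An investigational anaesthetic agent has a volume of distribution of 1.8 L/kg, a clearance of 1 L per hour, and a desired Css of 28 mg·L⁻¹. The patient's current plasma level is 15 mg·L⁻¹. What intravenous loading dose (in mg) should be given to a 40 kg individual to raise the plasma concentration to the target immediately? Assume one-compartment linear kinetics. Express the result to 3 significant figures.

936 mg

Vd = 1.8 L/kg × 40 kg = 72.00 L
Concentration deficit ΔC = 28 − 15 = 13.00 mg/L
LD = Vd × ΔC = 72.00 × 13.00 = 936.0 mg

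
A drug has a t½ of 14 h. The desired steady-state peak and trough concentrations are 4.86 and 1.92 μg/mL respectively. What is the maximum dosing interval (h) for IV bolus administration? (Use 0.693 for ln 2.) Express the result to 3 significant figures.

18.8 h

k = 0.693 / t½ = 0.693 / 14 = 0.04950 h⁻¹
Between IV bolus doses, concentration decays as C = C₀·e^(−kτ), so C_peak/C_trough = e^(kτ).
τ_max = ln(C_peak/C_trough) / k = ln(4.86/1.92) / 0.04950 = 0.9287 / 0.04950 = 18.76 h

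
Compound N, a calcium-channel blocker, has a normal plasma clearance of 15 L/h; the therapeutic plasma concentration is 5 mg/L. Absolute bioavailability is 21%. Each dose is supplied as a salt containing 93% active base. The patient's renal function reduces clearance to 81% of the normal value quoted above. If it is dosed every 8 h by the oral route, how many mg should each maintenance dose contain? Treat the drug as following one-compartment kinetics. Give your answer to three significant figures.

Patient clearance = 0.81 × 15.00 = 12.15 L/h
At steady state, dose per interval replaces the amount cleared in that interval: F·S·D/τ = CL·Css.
D = CL × Css × τ / F / S = 12.15 × 5 × 8 / 0.21 / 0.93 = 2488 mg

2490 mg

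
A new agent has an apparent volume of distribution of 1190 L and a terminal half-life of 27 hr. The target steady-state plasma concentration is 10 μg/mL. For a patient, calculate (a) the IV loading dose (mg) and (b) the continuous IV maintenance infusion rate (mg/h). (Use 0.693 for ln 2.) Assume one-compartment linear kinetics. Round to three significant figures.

(a) 11900 mg; (b) 305 mg/h

LD = Vd × C = 1190 × 10 = 11900 mg
CL = 0.693 × Vd / t½ = 0.693 × 1190 / 27 = 30.54 L/h
Infusion rate = CL × Css = 30.54 × 10 = 305.4 mg/h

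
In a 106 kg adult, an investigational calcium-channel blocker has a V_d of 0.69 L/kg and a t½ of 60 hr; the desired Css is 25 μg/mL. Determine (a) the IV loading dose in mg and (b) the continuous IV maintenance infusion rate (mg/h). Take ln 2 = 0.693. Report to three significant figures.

(a) 1830 mg; (b) 21.1 mg/h

Vd(total) = 106 kg × 0.69 L/kg = 73.14 L
LD = Vd × C = 73.14 × 25 = 1829 mg
CL = 0.693 × Vd / t½ = 0.693 × 73.14 / 60 = 0.8448 L/h
Infusion rate = CL × Css = 0.8448 × 25 = 21.12 mg/h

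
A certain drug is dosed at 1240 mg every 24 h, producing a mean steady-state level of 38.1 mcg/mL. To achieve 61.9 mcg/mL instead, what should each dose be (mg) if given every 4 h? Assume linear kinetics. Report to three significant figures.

With linear kinetics, Css is proportional to dose rate (D/τ) at fixed clearance.
D₂ = D₁ × (Css,target / Css,current) × (τ₂/τ₁) = 1240 × (61.9/38.1) × (4/24) = 335.8 mg

336 mg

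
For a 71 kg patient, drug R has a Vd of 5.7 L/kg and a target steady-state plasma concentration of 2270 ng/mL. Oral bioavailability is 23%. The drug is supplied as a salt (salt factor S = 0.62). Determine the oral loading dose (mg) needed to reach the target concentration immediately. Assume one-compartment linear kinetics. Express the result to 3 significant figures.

Vd(total) = 71 kg × 5.7 L/kg = 404.7 L
C = 2270 ng/mL = 2.270 mg/L
LD = Vd × C / F / S = 404.7 × 2.270 / 0.23 / 0.62 = 6442 mg

6440 mg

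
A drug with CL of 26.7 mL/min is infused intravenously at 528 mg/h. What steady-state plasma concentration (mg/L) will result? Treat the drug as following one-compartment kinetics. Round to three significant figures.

Convert clearance: 26.7 mL/min × 60 min/h ÷ 1000 mL/L = 1.602 L/h
Css = rate / CL = 528 / 1.602 = 329.6 mg/L

330 mg/L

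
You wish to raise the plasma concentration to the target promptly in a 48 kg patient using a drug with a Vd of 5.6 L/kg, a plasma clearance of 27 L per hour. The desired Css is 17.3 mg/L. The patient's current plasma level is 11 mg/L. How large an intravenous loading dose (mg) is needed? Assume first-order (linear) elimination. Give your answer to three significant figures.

1690 mg

Total Vd = 5.6 × 48 = 268.8 L
Concentration deficit ΔC = 17.3 − 11 = 6.300 mg/L
LD = Vd × ΔC = 268.8 × 6.300 = 1693 mg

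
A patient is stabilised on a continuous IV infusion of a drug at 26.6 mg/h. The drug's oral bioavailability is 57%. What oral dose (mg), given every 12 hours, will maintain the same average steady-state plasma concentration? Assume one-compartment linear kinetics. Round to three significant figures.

To maintain the same Css, the systemic dosing rate must be unchanged: F·D/τ = infusion rate.
D = rate × τ / F = 26.6 × 12 / 0.57 = 560.0 mg

560 mg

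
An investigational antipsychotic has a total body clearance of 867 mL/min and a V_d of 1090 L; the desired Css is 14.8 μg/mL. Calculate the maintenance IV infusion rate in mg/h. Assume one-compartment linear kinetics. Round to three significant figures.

770 mg/h

CL = 867 mL/min × 60/1000 = 52.02 L/h
R₀ = 52.02 × 14.8 = 769.9 mg/h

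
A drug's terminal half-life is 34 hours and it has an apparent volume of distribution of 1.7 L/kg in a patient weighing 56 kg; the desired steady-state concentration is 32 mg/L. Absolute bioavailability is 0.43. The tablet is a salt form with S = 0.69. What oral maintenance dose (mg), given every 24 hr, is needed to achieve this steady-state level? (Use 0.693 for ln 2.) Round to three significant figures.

Total Vd = 1.7 × 56 = 95.20 L
CL = 0.693 × Vd / t½ = 0.693 × 95.20 / 34 = 1.940 L/h
D = CL × Css × τ / F / S = 1.940 × 32 × 24 / 0.43 / 0.69 = 5022 mg

5020 mg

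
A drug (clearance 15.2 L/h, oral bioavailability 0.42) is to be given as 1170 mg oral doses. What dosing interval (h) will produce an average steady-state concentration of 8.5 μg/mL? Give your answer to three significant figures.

F·D/τ = CL·Css → τ = F·D / (CL·Css).
τ = 0.42 × 1170 / (15.2 × 8.5) = 3.803 h

3.80 h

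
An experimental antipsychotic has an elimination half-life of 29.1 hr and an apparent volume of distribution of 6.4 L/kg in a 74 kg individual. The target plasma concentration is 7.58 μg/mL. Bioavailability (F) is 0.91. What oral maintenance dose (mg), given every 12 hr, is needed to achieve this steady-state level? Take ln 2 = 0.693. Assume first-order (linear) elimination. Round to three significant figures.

Vd = 6.4 L/kg × 74 kg = 473.6 L
k = 0.693/29.1 = 0.02381 h⁻¹, so CL = k·Vd = 0.02381 × 473.6 = 11.28 L/h
D = CL × Css × τ / F = 11.28 × 7.58 × 12 / 0.91 = 1128 mg

1130 mg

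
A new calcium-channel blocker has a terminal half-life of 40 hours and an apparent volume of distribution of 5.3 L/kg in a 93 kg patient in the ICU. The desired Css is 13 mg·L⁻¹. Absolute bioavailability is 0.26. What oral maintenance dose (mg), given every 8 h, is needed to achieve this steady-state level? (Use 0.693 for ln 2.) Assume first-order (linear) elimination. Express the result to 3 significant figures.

3420 mg

Vd(total) = 93 kg × 5.3 L/kg = 492.9 L
CL = 0.693 × Vd / t½ = 0.693 × 492.9 / 40 = 8.539 L/h
D = CL × Css × τ / F = 8.539 × 13 × 8 / 0.26 = 3416 mg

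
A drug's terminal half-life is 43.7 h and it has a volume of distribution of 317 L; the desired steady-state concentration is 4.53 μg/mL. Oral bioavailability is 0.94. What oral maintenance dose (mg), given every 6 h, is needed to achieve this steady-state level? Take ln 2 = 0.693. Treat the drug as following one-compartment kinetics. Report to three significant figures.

CL = ln 2 · Vd / t½ = 0.693 × 317.0 / 43.7 = 5.027 L/h
D = CL × Css × τ / F = 5.027 × 4.53 × 6 / 0.94 = 145.4 mg

145 mg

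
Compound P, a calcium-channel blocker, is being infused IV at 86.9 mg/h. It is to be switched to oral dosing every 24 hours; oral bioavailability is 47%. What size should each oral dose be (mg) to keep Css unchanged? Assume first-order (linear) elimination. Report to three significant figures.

To maintain the same Css, the systemic dosing rate must be unchanged: F·D/τ = infusion rate.
D = rate × τ / F = 86.9 × 24 / 0.47 = 4437 mg

4440 mg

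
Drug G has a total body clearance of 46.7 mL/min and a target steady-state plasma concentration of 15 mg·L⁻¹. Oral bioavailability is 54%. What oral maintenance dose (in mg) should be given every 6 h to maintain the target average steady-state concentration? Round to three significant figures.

467 mg

Convert clearance: 46.7 mL/min × 60 min/h ÷ 1000 mL/L = 2.802 L/h
D = CL × Css × τ / F = 2.802 × 15 × 6 / 0.54 = 467.0 mg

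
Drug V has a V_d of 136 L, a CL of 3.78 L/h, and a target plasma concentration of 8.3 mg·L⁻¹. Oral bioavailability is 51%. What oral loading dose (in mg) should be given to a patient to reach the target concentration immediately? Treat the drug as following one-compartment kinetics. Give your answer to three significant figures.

LD = Vd × C / F = 136.0 × 8.300 / 0.51 = 2213 mg

2210 mg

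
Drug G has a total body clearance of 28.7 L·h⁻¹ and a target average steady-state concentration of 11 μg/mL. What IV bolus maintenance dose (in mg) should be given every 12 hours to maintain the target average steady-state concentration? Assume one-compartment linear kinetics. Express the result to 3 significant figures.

D = CL × Css × τ = 28.70 × 11 × 12 = 3788 mg

3790 mg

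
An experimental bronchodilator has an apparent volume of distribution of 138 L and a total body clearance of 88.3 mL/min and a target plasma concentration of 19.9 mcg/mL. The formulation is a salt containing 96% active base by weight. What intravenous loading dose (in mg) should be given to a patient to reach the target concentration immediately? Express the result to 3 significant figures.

LD = Vd × C / S = 138.0 × 19.90 / 0.96 = 2861 mg

2860 mg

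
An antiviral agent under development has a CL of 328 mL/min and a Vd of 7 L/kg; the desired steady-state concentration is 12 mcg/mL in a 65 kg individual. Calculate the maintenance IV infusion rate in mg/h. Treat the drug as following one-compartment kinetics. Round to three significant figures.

236 mg/h

CL = 328 mL/min = 328 × 0.06 = 19.68 L/h
Vd does not affect the maintenance rate; only clearance governs steady-state input.
Rate = CL × Css = 19.68 × 12 = 236.2 mg/h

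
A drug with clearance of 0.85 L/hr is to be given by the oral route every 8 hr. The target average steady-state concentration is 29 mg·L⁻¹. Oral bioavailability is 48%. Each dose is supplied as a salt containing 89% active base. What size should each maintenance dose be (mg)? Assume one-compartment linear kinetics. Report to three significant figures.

462 mg

At steady state, dose per interval replaces the amount cleared in that interval: F·S·D/τ = CL·Css.
D = CL × Css × τ / F / S = 0.8500 × 29 × 8 / 0.48 / 0.89 = 461.6 mg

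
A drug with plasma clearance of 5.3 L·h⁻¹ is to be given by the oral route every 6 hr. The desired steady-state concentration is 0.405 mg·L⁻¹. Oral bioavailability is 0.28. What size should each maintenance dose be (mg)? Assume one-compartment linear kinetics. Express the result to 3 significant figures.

At steady state, dose per interval replaces the amount cleared in that interval: F·D/τ = CL·Css.
D = CL × Css × τ / F = 5.300 × 0.405 × 6 / 0.28 = 46.00 mg

46.0 mg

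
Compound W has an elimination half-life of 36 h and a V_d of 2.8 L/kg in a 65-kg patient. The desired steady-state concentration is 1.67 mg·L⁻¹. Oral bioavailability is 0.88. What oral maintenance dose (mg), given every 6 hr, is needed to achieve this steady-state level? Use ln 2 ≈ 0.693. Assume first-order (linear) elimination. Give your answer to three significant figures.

39.9 mg

Vd = 2.8 L/kg × 65 kg = 182.0 L
CL = ln 2 · Vd / t½ = 0.693 × 182.0 / 36 = 3.504 L/h
D = CL × Css × τ / F = 3.504 × 1.67 × 6 / 0.88 = 39.90 mg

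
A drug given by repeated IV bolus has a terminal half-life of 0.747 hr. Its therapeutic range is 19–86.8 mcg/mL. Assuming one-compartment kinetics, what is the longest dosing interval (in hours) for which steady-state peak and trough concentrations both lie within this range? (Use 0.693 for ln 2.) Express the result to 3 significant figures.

1.64 h

k = 0.693 / t½ = 0.693 / 0.747 = 0.9277 h⁻¹
Between IV bolus doses, concentration decays as C = C₀·e^(−kτ), so C_peak/C_trough = e^(kτ).
τ_max = ln(C_peak/C_trough) / k = ln(86.8/19) / 0.9277 = 1.519 / 0.9277 = 1.637 h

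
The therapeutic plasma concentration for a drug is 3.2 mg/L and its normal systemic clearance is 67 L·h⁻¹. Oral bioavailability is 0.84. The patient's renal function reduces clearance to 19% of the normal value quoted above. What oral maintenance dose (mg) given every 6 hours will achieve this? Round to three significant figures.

291 mg

Patient clearance = 0.19 × 67.00 = 12.73 L/h
At steady state, dose per interval replaces the amount cleared in that interval: F·D/τ = CL·Css.
D = CL × Css × τ / F = 12.73 × 3.2 × 6 / 0.84 = 291.0 mg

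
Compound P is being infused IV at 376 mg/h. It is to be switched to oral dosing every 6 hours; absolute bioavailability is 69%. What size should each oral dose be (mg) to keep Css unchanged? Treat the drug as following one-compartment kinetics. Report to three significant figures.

To maintain the same Css, the systemic dosing rate must be unchanged: F·D/τ = infusion rate.
D = rate × τ / F = 376 × 6 / 0.69 = 3270 mg

3270 mg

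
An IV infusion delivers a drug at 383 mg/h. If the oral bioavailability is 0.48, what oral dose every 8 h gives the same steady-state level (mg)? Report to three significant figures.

6380 mg

To maintain the same Css, the systemic dosing rate must be unchanged: F·D/τ = infusion rate.
D = rate × τ / F = 383 × 8 / 0.48 = 6383 mg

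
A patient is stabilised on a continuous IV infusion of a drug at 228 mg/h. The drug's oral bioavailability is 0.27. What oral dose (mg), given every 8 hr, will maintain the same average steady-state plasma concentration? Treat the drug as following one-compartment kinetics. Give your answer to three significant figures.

To maintain the same Css, the systemic dosing rate must be unchanged: F·D/τ = infusion rate.
D = rate × τ / F = 228 × 8 / 0.27 = 6756 mg

6760 mg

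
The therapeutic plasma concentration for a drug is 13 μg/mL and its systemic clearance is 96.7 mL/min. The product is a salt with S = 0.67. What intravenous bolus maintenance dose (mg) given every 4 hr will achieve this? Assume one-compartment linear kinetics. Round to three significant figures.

450 mg

CL = 96.7 mL/min = 96.7 × 0.06 = 5.802 L/h
D = CL × Css × τ / S = 5.802 × 13 × 4 / 0.67 = 450.3 mg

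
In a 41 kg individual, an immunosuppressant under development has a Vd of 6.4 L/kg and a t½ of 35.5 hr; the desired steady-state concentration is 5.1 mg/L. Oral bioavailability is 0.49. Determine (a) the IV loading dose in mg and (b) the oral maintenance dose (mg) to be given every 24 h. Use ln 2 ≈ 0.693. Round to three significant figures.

(a) 1340 mg; (b) 1280 mg

Vd(total) = 41 kg × 6.4 L/kg = 262.4 L
LD = Vd × C = 262.4 × 5.1 = 1338 mg
CL = 0.693 × Vd / t½ = 0.693 × 262.4 / 35.5 = 5.122 L/h
D = CL × Css × τ / F = 5.122 × 5.1 × 24 / 0.49 = 1279 mg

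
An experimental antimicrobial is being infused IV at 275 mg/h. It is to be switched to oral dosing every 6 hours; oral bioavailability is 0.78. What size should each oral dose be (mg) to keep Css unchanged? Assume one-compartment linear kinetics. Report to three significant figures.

To maintain the same Css, the systemic dosing rate must be unchanged: F·D/τ = infusion rate.
D = rate × τ / F = 275 × 6 / 0.78 = 2115 mg

2120 mg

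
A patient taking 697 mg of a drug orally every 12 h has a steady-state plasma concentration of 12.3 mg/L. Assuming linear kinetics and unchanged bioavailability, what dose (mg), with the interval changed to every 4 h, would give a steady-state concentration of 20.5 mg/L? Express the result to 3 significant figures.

For first-order elimination, Css ∝ F·D/(CL·τ); F and CL are unchanged, so Css ∝ D/τ.
D₂ = D₁ × (Css,target / Css,current) × (τ₂/τ₁) = 697 × (20.5/12.3) × (4/12) = 387.2 mg

387 mg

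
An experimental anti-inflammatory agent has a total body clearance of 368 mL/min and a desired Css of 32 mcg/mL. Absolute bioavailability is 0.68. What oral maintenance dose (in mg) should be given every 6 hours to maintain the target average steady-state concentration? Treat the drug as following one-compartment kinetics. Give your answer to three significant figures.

6230 mg

CL = 368 mL/min = 368 × 0.06 = 22.08 L/h
D = CL × Css × τ / F = 22.08 × 32 × 6 / 0.68 = 6234 mg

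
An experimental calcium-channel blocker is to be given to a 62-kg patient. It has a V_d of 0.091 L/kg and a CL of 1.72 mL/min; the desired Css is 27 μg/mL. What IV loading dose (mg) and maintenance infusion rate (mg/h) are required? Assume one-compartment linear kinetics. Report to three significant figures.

(a) 152 mg; (b) 2.79 mg/h

Vd(total) = 62 kg × 0.091 L/kg = 5.642 L
Loading: fill Vd to C_target → 5.642 L × 27 mg/L = 152.3 mg
CL = 1.72 mL/min × 60/1000 = 0.1032 L/h
Maintenance infusion rate = CL × Css = 0.1032 × 27 = 2.786 mg/h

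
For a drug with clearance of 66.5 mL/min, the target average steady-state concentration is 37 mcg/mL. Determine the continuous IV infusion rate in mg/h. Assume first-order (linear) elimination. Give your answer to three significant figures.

148 mg/h

Convert clearance: 66.5 mL/min × 60 min/h ÷ 1000 mL/L = 3.990 L/h
At steady state, infusion rate equals elimination rate: rate in = CL × Css.
Infusion rate = CL · Css = 3.990 L/h × 37 mg/L = 147.6 mg/h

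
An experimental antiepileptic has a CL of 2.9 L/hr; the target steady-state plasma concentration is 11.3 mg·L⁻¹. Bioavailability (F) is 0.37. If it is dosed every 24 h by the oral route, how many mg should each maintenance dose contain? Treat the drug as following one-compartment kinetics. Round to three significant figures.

2130 mg

At steady state, dose per interval replaces the amount cleared in that interval: F·D/τ = CL·Css.
D = CL × Css × τ / F = 2.900 × 11.3 × 24 / 0.37 = 2126 mg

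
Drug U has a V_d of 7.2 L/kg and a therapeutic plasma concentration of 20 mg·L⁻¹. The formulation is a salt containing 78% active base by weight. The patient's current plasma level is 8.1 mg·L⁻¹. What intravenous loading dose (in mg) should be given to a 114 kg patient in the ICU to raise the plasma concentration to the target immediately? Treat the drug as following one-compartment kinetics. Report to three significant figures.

12500 mg

Total Vd = 7.2 × 114 = 820.8 L
Concentration deficit ΔC = 20 − 8.1 = 11.90 mg/L
LD = Vd × ΔC / S = 820.8 × 11.90 / 0.78 = 12520 mg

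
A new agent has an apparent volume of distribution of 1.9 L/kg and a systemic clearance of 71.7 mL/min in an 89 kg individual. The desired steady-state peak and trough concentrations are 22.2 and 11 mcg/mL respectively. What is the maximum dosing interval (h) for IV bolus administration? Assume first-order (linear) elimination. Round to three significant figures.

27.6 h

Vd(total) = 89 kg × 1.9 L/kg = 169.1 L
CL = 71.7 mL/min = 71.7 × 0.06 = 4.302 L/h
k = CL / Vd = 4.302 / 169.1 = 0.02544 h⁻¹
Between IV bolus doses, concentration decays as C = C₀·e^(−kτ), so C_peak/C_trough = e^(kτ).
τ_max = ln(C_peak/C_trough) / k = ln(22.2/11) / 0.02544 = 0.7022 / 0.02544 = 27.60 h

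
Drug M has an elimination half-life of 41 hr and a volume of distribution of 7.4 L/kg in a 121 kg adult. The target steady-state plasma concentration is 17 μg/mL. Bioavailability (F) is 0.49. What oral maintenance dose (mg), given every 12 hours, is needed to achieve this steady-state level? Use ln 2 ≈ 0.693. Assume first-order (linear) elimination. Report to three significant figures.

Vd = 7.4 L/kg × 121 kg = 895.4 L
CL = 0.693 × Vd / t½ = 0.693 × 895.4 / 41 = 15.13 L/h
D = CL × Css × τ / F = 15.13 × 17 × 12 / 0.49 = 6299 mg

6300 mg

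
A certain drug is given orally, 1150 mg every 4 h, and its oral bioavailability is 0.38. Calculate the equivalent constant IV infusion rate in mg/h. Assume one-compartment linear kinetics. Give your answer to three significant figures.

Equivalent systemic input: infusion rate = F·D/τ.
Rate = 0.38 × 1150 / 4 = 109.3 mg/h

109 mg/h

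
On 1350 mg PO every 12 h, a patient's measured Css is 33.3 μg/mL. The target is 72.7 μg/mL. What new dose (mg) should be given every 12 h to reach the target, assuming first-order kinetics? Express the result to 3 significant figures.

2950 mg

With linear kinetics, Css is proportional to dose rate (D/τ) at fixed clearance.
D₂ = D₁ × (Css,target / Css,current) = 1350 × 72.7/33.3 = 2947 mg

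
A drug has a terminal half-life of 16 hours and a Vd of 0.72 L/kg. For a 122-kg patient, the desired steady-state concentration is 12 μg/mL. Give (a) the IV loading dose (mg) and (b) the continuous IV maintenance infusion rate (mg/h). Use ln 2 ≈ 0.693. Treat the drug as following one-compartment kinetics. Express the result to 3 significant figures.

(a) 1050 mg; (b) 45.7 mg/h

Total Vd = 0.72 × 122 = 87.84 L
LD = Vd × C = 87.84 × 12 = 1054 mg
CL = 0.693 × Vd / t½ = 0.693 × 87.84 / 16 = 3.805 L/h
Infusion rate = CL × Css = 3.805 × 12 = 45.66 mg/h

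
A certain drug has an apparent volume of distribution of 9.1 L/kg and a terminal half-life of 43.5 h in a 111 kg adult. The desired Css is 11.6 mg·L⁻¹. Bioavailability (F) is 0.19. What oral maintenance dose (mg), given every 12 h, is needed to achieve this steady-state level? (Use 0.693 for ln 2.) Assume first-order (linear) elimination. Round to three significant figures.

Vd(total) = 111 kg × 9.1 L/kg = 1010 L
CL = 0.693 × Vd / t½ = 0.693 × 1010 / 43.5 = 16.09 L/h
D = CL × Css × τ / F = 16.09 × 11.6 × 12 / 0.19 = 11790 mg

11800 mg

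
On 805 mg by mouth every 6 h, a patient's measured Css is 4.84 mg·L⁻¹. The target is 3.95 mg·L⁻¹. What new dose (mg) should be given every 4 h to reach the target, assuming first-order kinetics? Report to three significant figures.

For first-order elimination, Css ∝ F·D/(CL·τ); F and CL are unchanged, so Css ∝ D/τ.
D₂ = D₁ × (Css,target / Css,current) × (τ₂/τ₁) = 805 × (3.95/4.84) × (4/6) = 438.0 mg

438 mg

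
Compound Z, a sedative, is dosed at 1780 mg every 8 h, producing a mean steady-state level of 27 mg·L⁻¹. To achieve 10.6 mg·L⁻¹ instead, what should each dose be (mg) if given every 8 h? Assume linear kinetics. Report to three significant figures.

With linear kinetics, Css is proportional to dose rate (D/τ) at fixed clearance.
D₂ = D₁ × (Css,target / Css,current) = 1780 × 10.6/27 = 698.8 mg

699 mg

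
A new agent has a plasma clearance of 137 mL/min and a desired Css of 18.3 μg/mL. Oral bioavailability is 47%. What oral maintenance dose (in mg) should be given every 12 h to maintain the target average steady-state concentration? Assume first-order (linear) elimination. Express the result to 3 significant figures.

3840 mg

CL = 137 mL/min = 137 × 0.06 = 8.220 L/h
At steady state, dose per interval replaces the amount cleared in that interval: F·D/τ = CL·Css.
D = CL × Css × τ / F = 8.220 × 18.3 × 12 / 0.47 = 3841 mg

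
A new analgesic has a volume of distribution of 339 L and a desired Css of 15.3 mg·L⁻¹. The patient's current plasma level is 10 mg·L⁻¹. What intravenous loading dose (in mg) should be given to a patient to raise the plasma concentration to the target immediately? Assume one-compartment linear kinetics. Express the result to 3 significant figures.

1800 mg

Concentration deficit ΔC = 15.3 − 10 = 5.300 mg/L
LD = Vd × ΔC = 339.0 × 5.300 = 1797 mg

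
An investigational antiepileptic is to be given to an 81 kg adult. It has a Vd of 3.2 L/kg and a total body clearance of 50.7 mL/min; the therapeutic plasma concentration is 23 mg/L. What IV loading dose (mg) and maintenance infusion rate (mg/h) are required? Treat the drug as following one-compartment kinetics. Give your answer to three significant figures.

Vd(total) = 81 kg × 3.2 L/kg = 259.2 L
Loading dose = Vd × C = 259.2 × 23 = 5962 mg
CL = 50.7 mL/min × 60/1000 = 3.042 L/h
Maintenance infusion rate = CL × Css = 3.042 × 23 = 69.97 mg/h

(a) 5960 mg; (b) 70.0 mg/h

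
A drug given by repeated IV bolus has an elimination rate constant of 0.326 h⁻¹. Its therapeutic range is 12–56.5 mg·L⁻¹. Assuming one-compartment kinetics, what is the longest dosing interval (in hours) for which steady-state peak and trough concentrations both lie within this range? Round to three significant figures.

4.75 h

Between IV bolus doses, concentration decays as C = C₀·e^(−kτ), so C_peak/C_trough = e^(kτ).
τ_max = ln(C_peak/C_trough) / k = ln(56.5/12) / 0.3260 = 1.549 / 0.3260 = 4.752 h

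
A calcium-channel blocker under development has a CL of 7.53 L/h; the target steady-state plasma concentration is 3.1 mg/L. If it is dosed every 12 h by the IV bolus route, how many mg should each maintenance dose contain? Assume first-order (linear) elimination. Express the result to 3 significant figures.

At steady state, dose per interval replaces the amount cleared in that interval: D/τ = CL·Css.
D = CL × Css × τ = 7.530 × 3.1 × 12 = 280.1 mg

280 mg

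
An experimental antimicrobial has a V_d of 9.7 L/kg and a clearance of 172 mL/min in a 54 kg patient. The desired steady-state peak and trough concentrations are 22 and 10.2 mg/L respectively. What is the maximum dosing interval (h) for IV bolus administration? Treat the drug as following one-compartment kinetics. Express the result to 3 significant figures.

Vd = 9.7 L/kg × 54 kg = 523.8 L
Convert clearance: 172 mL/min × 60 min/h ÷ 1000 mL/L = 10.32 L/h
k = CL / Vd = 10.32 / 523.8 = 0.01970 h⁻¹
Between IV bolus doses, concentration decays as C = C₀·e^(−kτ), so C_peak/C_trough = e^(kτ).
τ_max = ln(C_peak/C_trough) / k = ln(22/10.2) / 0.01970 = 0.7687 / 0.01970 = 39.02 h

39.0 h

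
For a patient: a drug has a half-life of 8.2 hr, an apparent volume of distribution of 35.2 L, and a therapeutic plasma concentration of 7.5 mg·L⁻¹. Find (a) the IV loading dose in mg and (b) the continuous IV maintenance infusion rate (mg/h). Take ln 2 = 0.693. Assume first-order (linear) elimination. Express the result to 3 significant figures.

(a) 264 mg; (b) 22.3 mg/h

LD = Vd × C = 35.20 × 7.5 = 264.0 mg
CL = 0.693 × Vd / t½ = 0.693 × 35.20 / 8.2 = 2.975 L/h
Infusion rate = CL × Css = 2.975 × 7.5 = 22.31 mg/h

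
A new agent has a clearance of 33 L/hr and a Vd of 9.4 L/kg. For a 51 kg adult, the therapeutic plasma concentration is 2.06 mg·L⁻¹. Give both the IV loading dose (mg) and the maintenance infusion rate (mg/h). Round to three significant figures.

(a) 988 mg; (b) 68.0 mg/h

Vd(total) = 51 kg × 9.4 L/kg = 479.4 L
Loading dose = Vd × C = 479.4 × 2.06 = 987.6 mg
Maintenance: replace elimination → rate = CL × Css = 33.00 × 2.06 = 67.98 mg/h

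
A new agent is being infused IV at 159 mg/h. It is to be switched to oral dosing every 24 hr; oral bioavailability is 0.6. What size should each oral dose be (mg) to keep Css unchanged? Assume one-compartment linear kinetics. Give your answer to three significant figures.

6360 mg

To maintain the same Css, the systemic dosing rate must be unchanged: F·D/τ = infusion rate.
D = rate × τ / F = 159 × 24 / 0.6 = 6360 mg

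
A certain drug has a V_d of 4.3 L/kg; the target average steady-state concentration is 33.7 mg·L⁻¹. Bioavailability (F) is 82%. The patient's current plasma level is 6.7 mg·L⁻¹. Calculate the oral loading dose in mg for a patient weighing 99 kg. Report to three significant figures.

14000 mg

Total Vd = 4.3 × 99 = 425.7 L
The loading dose fills Vd to the target concentration.
Concentration deficit ΔC = 33.7 − 6.7 = 27.00 mg/L
LD = Vd × ΔC / F = 425.7 × 27.00 / 0.82 = 14020 mg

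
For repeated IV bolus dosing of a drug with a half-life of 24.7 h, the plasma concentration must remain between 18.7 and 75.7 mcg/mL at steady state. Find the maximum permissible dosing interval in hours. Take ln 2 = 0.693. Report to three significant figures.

49.8 h

k = 0.693 / t½ = 0.693 / 24.7 = 0.02806 h⁻¹
Between IV bolus doses, concentration decays as C = C₀·e^(−kτ), so C_peak/C_trough = e^(kτ).
τ_max = ln(C_peak/C_trough) / k = ln(75.7/18.7) / 0.02806 = 1.398 / 0.02806 = 49.82 h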